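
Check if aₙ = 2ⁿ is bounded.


aₙ = 2ⁿ → as n→∞, aₙ→∞ (since base 2 > 1)
No finite upper bound exists
The sequence is UNBOUNDED

Unbounded (aₙ → ∞ as n → ∞)


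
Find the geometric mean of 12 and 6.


GM = √(12×6) = √72 = 8.4853

GM = 8.4853


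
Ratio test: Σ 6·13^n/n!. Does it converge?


aₙ = 6·13^n/n!
a_{n+1}/aₙ = 13^(n+1)/(n+1)! × n!/13^n  (constant 6 cancels)
= 13/(n+1)
L = lim(n→∞) 13/(n+1) = 0
L < 1 → series CONVERGES

Converges (ratio test: L = 0 < 1)


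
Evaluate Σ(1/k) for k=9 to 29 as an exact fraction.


Σₖ₌9^29 1/k = 1/9 + 1/10 + 1/11 + ... + 1/29
= 2896913806777/2329089562800
≈ 1.2438

Sum = 2896913806777/2329089562800 ≈ 1.2438


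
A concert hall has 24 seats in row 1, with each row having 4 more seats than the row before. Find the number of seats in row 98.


aₙ = a₁ + (n-1)d
= 24 + (98-1)×4
= 24 + 388
= 412

a_98 = 412


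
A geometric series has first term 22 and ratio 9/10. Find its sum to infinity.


S∞ = a₁/(1-r) = 22/(1 - 9/10)
= 22/(1/10)
= 220

S∞ = 220


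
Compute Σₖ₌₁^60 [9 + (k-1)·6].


aₙ = 9 + (60-1)×6 = 363
Sₙ = n(a₁+aₙ)/2 = 60×(9+363)/2
= 60×372/2 = 11160

S_60 = 11160


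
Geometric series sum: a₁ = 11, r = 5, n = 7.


Sₙ = 11×(5^7 - 1)/(5 - 1)
= 11×(78125 - 1)/4
= 11×78124/4
= 214841

S_7 = 214841


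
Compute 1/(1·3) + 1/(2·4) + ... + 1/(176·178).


1/(k(k+2)) = (1/2)·(1/k - 1/(k+2)) (partial fractions)
Telescoping: Σ = (1/2)·(1 + 1/2 - 1/177 - 1/178) = 11726/15753

Sum = 11726/15753


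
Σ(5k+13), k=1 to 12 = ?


Σ(5k+13) = 5·Σk + 13·n
= 5·78 + 13·12
= 390 + 156 = 546

Σ = 546


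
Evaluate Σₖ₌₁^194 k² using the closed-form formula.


n = 194
n(n+1)(2n+1)/6 = 194×195×389/6
= 14715870/6 = 2452645

Σk² = 2452645


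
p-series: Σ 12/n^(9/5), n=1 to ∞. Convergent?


p-series test: Σ c/n^p converges if p > 1, diverges if p ≤ 1 (constant c > 0 doesn't affect convergence).
p = 9/5
9/5 > 1 → CONVERGES

Converges (p = 9/5 > 1)


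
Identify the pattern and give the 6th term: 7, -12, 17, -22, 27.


Pattern: alternating sign, magnitude arithmetic (d=5)
Terms: 7, -12, 17, -22, 27
Next term = -32

Next term = -32


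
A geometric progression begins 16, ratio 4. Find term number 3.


aₙ = a₁·r^(n-1)
= 16×4^2
= 16×16
= 256

a_3 = 256


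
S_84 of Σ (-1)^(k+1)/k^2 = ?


S = 1 - 1/4 + 1/9 - 1/16 + 1/25 - 1/36 + 1/49 - 1/64 ± ...
= 0.8224
(Full series converges to +π²/12 ≈ +0.8225)

S_84 = 0.8224


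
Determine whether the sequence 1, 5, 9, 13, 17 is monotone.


Differences: 4, 4, 4, 4
All differences > 0 → strictly INCREASING

Monotonically increasing


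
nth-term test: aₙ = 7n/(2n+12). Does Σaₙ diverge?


lim(n→∞) 7n/(2n+12) = 7/2 = 7/2  (divide numerator and denominator by n)
lim aₙ = 7/2 ≠ 0 → series DIVERGES

Diverges (lim aₙ = 7/2 ≠ 0)


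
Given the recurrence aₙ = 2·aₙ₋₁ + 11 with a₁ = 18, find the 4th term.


Computing step by step:
a_1 = 18
a_2 = 47
a_3 = 105
a_4 = 221


a_4 = 221


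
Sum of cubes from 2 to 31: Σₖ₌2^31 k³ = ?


Σₖ₌2^31 k³ = [31·32/2]² − [1·2/2]²
= 246016 − 1 = 246015

Σk³ = 246015


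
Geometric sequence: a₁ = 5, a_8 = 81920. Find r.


r^(n-1) = aₙ/a₁
r^7 = 81920/5 = 16384
r = 16384^(1/7)
= 4

r = 4


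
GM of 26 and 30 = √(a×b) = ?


GM = √(26×30) = √780 = 27.9285

GM = 27.9285


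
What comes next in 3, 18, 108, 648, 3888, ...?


Pattern: geometric (r=6)
Terms: 3, 18, 108, 648, 3888
Next term = 23328

Next term = 23328


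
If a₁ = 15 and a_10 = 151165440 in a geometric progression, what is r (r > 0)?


r^(n-1) = aₙ/a₁
r^9 = 151165440/15 = 10077696
r = 10077696^(1/9)
= 6

r = 6


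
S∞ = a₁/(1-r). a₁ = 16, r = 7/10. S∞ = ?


S∞ = a₁/(1-r) = 16/(1 - 7/10)
= 16/(3/10)
= 160/3

S∞ = 160/3


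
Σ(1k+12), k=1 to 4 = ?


Σ(1k+12) = 1·Σk + 12·n
= 1·10 + 12·4
= 10 + 48 = 58

Σ = 58


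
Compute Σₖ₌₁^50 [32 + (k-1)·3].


aₙ = 32 + (50-1)×3 = 179
Sₙ = n(a₁+aₙ)/2 = 50×(32+179)/2
= 50×211/2 = 5275

S_50 = 5275


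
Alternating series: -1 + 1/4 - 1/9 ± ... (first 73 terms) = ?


S = -1 + 1/4 - 1/9 + 1/16 - 1/25 + 1/36 - 1/49 + 1/64 ± ...
= -0.8226
(Full series converges to -π²/12 ≈ -0.8225)

S_73 = -0.8226


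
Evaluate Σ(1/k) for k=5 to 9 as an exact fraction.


Σₖ₌5^9 1/k = 1/5 + 1/6 + 1/7 + 1/8 + 1/9
= 1879/2520
≈ 0.7456

Sum = 1879/2520 ≈ 0.7456


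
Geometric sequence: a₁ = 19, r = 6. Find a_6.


aₙ = a₁·r^(n-1)
= 19×6^5
= 19×7776
= 147744

a_6 = 147744


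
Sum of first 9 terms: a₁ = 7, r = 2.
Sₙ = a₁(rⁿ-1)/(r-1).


Sₙ = 7×(2^9 - 1)/(2 - 1)
= 7×(512 - 1)/1
= 7×511/1
= 3577

S_9 = 3577


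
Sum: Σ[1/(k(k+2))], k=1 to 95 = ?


1/(k(k+2)) = (1/2)·(1/k - 1/(k+2)) (partial fractions)
Telescoping: Σ = (1/2)·(1 + 1/2 - 1/96 - 1/97) = 13775/18624

Sum = 13775/18624


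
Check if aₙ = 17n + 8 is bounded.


aₙ = 17n + 8 → as n→∞, aₙ→∞
No finite upper bound exists
The sequence is UNBOUNDED

Unbounded (aₙ → ∞ as n → ∞)


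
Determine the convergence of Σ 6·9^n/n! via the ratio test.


aₙ = 6·9^n/n!
a_{n+1}/aₙ = 9^(n+1)/(n+1)! × n!/9^n  (constant 6 cancels)
= 9/(n+1)
L = lim(n→∞) 9/(n+1) = 0
L < 1 → series CONVERGES

Converges (ratio test: L = 0 < 1)


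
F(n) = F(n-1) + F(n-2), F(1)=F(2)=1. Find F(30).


Fibonacci sequence: 1, 1, 2, 3, 5, 8, 13, 21, 34, 55, 89, ...
F(30) = 832040

F(30) = 832040


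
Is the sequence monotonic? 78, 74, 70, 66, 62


Differences: -4, -4, -4, -4
All differences < 0 → strictly DECREASING

Monotonically decreasing


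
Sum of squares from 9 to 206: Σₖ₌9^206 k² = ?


Σₖ₌9^206 k² = Σₖ₌₁^206 k² − Σₖ₌₁^8 k²
= 206·207·413/6 − 8·9·17/6
= 2935191 − 204 = 2934987

Σk² = 2934987


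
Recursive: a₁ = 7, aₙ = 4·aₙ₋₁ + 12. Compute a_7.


Computing step by step:
a_1 = 7
a_2 = 40
a_3 = 172
a_4 = 700
a_5 = 2812
a_6 = 11260
a_7 = 45052


a_7 = 45052


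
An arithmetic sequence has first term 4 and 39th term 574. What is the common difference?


d = (aₙ - a₁)/(n-1)
= (574 - 4)/(39-1)
= 570/38 = 15

d = 15


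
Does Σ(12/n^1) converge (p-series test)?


p-series test: Σ c/n^p converges if p > 1, diverges if p ≤ 1 (constant c > 0 doesn't affect convergence).
p = 1
1 ≤ 1 → DIVERGES

Diverges (p = 1 ≤ 1)


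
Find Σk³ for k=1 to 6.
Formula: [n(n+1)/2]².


n(n+1)/2 = 6×7/2 = 21
Σk³ = 21² = 441

Σk³ = 441


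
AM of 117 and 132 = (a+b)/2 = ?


AM = (117 + 132)/2 = 249/2 = 124.5

AM = 124.5


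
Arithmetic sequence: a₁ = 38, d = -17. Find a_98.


aₙ = a₁ + (n-1)d
= 38 + (98-1)×-17
= 38 - 1649
= -1611

a_98 = -1611


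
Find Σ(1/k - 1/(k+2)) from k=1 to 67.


Telescoping with gap 2: two head and two tail terms survive.
= (1 + 1/2) - (1/68 + 1/69)
= 3/2 - 1/68 - 1/69 = 6901/4692

Sum = 6901/4692


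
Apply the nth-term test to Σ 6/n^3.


lim(n→∞) 6/n^3 = 0
lim aₙ = 0 → nth-term test is INCONCLUSIVE
(Need other tests; this is actually a convergent p-series with p=3 > 1)

Inconclusive (lim aₙ = 0; need another test)


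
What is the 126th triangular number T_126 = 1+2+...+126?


n(n+1)/2 = 126×127/2 = 16002/2 = 8001

Σk = 8001


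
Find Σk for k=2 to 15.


Σₖ₌2^15 k = Σₖ₌₁^15 k − Σₖ₌₁^1 k
= 15·16/2 − 1·2/2
= 120 − 1 = 119

Σk = 119


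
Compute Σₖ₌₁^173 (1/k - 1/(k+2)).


Telescoping with gap 2: two head and two tail terms survive.
= (1 + 1/2) - (1/174 + 1/175)
= 3/2 - 1/174 - 1/175 = 22663/15225

Sum = 22663/15225


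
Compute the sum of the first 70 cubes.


n(n+1)/2 = 70×71/2 = 2485
Σk³ = 2485² = 6175225

Σk³ = 6175225


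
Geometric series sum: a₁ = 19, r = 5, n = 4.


Sₙ = 19×(5^4 - 1)/(5 - 1)
= 19×(625 - 1)/4
= 19×624/4
= 2964

S_4 = 2964


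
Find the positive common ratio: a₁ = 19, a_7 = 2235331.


r^(n-1) = aₙ/a₁
r^6 = 2235331/19 = 117649
r = 117649^(1/6)
= ±7; taking r > 0 gives r = 7

r = 7


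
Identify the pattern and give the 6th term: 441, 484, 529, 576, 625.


Pattern: perfect squares: n²
Terms: 441, 484, 529, 576, 625
Next term = 676

Next term = 676


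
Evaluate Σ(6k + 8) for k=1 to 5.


Σ(6k+8) = 6·Σk + 8·n
= 6·15 + 8·5
= 90 + 40 = 130

Σ = 130


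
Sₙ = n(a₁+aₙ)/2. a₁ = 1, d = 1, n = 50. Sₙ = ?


aₙ = 1 + (50-1)×1 = 50
Sₙ = n(a₁+aₙ)/2 = 50×(1+50)/2
= 50×51/2 = 1275

S_50 = 1275


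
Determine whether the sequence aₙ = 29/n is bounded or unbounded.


a₁ = 29, a₂ = 29/2, a₃ = 29/3, ...
0 < aₙ ≤ 29 for all n ≥ 1
Lower bound: 0, Upper bound: 29
The sequence IS bounded

Bounded (0 < aₙ ≤ 29)


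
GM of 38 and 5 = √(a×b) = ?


GM = √(38×5) = √190 = 13.784

GM = 13.784


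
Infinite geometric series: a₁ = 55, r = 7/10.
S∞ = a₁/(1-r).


S∞ = a₁/(1-r) = 55/(1 - 7/10)
= 55/(3/10)
= 550/3

S∞ = 550/3


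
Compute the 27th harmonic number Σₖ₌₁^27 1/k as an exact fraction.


H_27 = 1/1 + 1/2 + 1/3 + ... + 1/27
= 312536252003/80313433200
≈ 3.8915

H_27 = 312536252003/80313433200 ≈ 3.8915


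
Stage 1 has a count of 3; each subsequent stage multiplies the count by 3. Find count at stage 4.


aₙ = a₁·r^(n-1)
= 3×3^3
= 3×27
= 81

a_4 = 81


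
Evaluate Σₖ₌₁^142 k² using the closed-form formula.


n = 142
n(n+1)(2n+1)/6 = 142×143×285/6
= 5787210/6 = 964535

Σk² = 964535


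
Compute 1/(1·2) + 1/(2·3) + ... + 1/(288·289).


1/(k(k+1)) = 1/k - 1/(k+1) (partial fractions)
Telescoping: Σ = 1 - 1/289 = 288/289

Sum = 288/289


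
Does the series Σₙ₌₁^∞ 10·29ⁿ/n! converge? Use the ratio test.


aₙ = 10·29^n/n!
a_{n+1}/aₙ = 29^(n+1)/(n+1)! × n!/29^n  (constant 10 cancels)
= 29/(n+1)
L = lim(n→∞) 29/(n+1) = 0
L < 1 → series CONVERGES

Converges (ratio test: L = 0 < 1)


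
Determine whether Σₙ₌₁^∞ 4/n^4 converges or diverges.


p-series test: Σ c/n^p converges if p > 1, diverges if p ≤ 1 (constant c > 0 doesn't affect convergence).
p = 4
4 > 1 → CONVERGES

Converges (p = 4 > 1)


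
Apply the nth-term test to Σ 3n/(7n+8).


lim(n→∞) 3n/(7n+8) = 3/7 = 3/7  (divide numerator and denominator by n)
lim aₙ = 3/7 ≠ 0 → series DIVERGES

Diverges (lim aₙ = 3/7 ≠ 0)


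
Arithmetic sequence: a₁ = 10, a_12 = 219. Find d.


d = (aₙ - a₁)/(n-1)
= (219 - 10)/(12-1)
= 209/11 = 19

d = 19


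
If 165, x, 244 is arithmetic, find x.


AM = (165 + 244)/2 = 409/2 = 204.5

AM = 204.5


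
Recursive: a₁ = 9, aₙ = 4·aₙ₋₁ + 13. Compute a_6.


Computing step by step:
a_1 = 9
a_2 = 49
a_3 = 209
a_4 = 849
a_5 = 3409
a_6 = 13649


a_6 = 13649


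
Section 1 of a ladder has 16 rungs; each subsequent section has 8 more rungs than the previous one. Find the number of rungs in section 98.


aₙ = a₁ + (n-1)d
= 16 + (98-1)×8
= 16 + 776
= 792

a_98 = 792


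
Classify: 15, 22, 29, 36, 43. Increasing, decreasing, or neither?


Differences: 7, 7, 7, 7
All differences > 0 → strictly INCREASING

Monotonically increasing


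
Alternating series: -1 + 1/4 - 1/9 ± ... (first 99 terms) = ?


S = -1 + 1/4 - 1/9 + 1/16 - 1/25 + 1/36 - 1/49 + 1/64 ± ...
= -0.8225
(Full series converges to -π²/12 ≈ -0.8225)

S_99 = -0.8225


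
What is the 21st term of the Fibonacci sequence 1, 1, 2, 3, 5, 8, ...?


Fibonacci sequence: 1, 1, 2, 3, 5, 8, 13, 21, 34, 55, 89, ...
F(21) = 10946

F(21) = 10946


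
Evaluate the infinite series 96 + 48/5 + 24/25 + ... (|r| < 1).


S∞ = a₁/(1-r) = 96/(1 - 1/10)
= 96/(9/10)
= 320/3

S∞ = 320/3


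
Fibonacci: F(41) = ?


Fibonacci sequence: 1, 1, 2, 3, 5, 8, 13, 21, 34, 55, 89, ...
F(41) = 165580141

F(41) = 165580141


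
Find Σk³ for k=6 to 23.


Σₖ₌6^23 k³ = [23·24/2]² − [5·6/2]²
= 76176 − 225 = 75951

Σk³ = 75951


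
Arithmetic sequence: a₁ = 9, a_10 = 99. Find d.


d = (aₙ - a₁)/(n-1)
= (99 - 9)/(10-1)
= 90/9 = 10

d = 10


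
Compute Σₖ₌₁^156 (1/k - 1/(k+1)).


Telescoping: adjacent terms cancel.
= 1/1 - 1/157
= 1 - 1/157 = 156/157

Sum = 156/157


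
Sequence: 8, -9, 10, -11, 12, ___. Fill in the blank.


Pattern: alternating sign, magnitude arithmetic (d=1)
Terms: 8, -9, 10, -11, 12
Next term = -13

Next term = -13


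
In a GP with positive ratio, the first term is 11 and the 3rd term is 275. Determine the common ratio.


r^(n-1) = aₙ/a₁
r^2 = 275/11 = 25
r = 25^(1/2)
= ±5; taking r > 0 gives r = 5

r = 5


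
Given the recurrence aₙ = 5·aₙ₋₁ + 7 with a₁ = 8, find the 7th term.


Computing step by step:
a_1 = 8
a_2 = 47
a_3 = 242
a_4 = 1217
a_5 = 6092
a_6 = 30467
a_7 = 152342


a_7 = 152342


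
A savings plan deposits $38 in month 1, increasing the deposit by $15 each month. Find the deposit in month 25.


aₙ = a₁ + (n-1)d
= 38 + (25-1)×15
= 38 + 360
= 398

a_25 = 398


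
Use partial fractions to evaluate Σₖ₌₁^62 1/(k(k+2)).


1/(k(k+2)) = (1/2)·(1/k - 1/(k+2)) (partial fractions)
Telescoping: Σ = (1/2)·(1 + 1/2 - 1/63 - 1/64) = 5921/8064

Sum = 5921/8064


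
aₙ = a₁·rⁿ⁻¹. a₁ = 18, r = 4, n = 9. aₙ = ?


aₙ = a₁·r^(n-1)
= 18×4^8
= 18×65536
= 1179648

a_9 = 1179648


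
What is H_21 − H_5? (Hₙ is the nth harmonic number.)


Σₖ₌6^21 1/k = 1/6 + 1/7 + 1/8 + ... + 1/21
= 105689791/77597520
≈ 1.362

Sum = 105689791/77597520 ≈ 1.362


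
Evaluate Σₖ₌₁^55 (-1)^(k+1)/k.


S = 1 - 1/2 + 1/3 - 1/4 + 1/5 - 1/6 + 1/7 - 1/8 ± ...
= 0.7022
(Full series converges to +ln(2) ≈ +0.6931)

S_55 = 0.7022


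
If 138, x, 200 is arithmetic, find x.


AM = (138 + 200)/2 = 338/2 = 169

AM = 169


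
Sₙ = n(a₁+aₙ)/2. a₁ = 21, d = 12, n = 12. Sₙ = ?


aₙ = 21 + (12-1)×12 = 153
Sₙ = n(a₁+aₙ)/2 = 12×(21+153)/2
= 12×174/2 = 1044

S_12 = 1044


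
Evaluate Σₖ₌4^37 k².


Σₖ₌4^37 k² = Σₖ₌₁^37 k² − Σₖ₌₁^3 k²
= 37·38·75/6 − 3·4·7/6
= 17575 − 14 = 17561

Σk² = 17561


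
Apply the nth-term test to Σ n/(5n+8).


lim(n→∞) n/(5n+8) = 1/5 = 1/5  (divide numerator and denominator by n)
lim aₙ = 1/5 ≠ 0 → series DIVERGES

Diverges (lim aₙ = 1/5 ≠ 0)


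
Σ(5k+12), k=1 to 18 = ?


Σ(5k+12) = 5·Σk + 12·n
= 5·171 + 12·18
= 855 + 216 = 1071

Σ = 1071


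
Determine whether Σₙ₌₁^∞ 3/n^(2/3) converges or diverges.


p-series test: Σ c/n^p converges if p > 1, diverges if p ≤ 1 (constant c > 0 doesn't affect convergence).
p = 2/3
2/3 ≤ 1 → DIVERGES

Diverges (p = 2/3 ≤ 1)


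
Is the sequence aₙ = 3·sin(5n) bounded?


For all n, -1 ≤ sin(5n) ≤ 1, so -3 ≤ 3·sin(5n) ≤ 3
Lower bound: -3, Upper bound: 3
The sequence IS bounded

Bounded (-3 ≤ aₙ ≤ 3)


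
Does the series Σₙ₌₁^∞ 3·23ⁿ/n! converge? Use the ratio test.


aₙ = 3·23^n/n!
a_{n+1}/aₙ = 23^(n+1)/(n+1)! × n!/23^n  (constant 3 cancels)
= 23/(n+1)
L = lim(n→∞) 23/(n+1) = 0
L < 1 → series CONVERGES

Converges (ratio test: L = 0 < 1)


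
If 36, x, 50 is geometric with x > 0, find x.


GM = √(36×50) = √1800 = 42.4264

GM = 42.4264


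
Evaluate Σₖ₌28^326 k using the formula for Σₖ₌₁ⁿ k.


Σₖ₌28^326 k = Σₖ₌₁^326 k − Σₖ₌₁^27 k
= 326·327/2 − 27·28/2
= 53301 − 378 = 52923

Σk = 52923


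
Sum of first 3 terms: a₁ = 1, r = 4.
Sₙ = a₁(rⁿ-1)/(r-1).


Sₙ = 1×(4^3 - 1)/(4 - 1)
= 1×(64 - 1)/3
= 1×63/3
= 21

S_3 = 21


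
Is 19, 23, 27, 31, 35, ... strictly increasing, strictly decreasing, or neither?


Differences: 4, 4, 4, 4
All differences > 0 → strictly INCREASING

Monotonically increasing


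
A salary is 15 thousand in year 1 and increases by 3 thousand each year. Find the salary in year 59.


aₙ = a₁ + (n-1)d
= 15 + (59-1)×3
= 15 + 174
= 189

a_59 = 189


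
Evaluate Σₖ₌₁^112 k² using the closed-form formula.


n = 112
n(n+1)(2n+1)/6 = 112×113×225/6
= 2847600/6 = 474600

Σk² = 474600


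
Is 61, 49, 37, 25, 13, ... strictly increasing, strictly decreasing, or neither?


Differences: -12, -12, -12, -12
All differences < 0 → strictly DECREASING

Monotonically decreasing


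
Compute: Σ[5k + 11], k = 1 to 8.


Σ(5k+11) = 5·Σk + 11·n
= 5·36 + 11·8
= 180 + 88 = 268

Σ = 268


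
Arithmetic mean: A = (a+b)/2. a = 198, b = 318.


AM = (198 + 318)/2 = 516/2 = 258

AM = 258


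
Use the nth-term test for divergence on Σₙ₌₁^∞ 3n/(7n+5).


lim(n→∞) 3n/(7n+5) = 3/7 = 3/7  (divide numerator and denominator by n)
lim aₙ = 3/7 ≠ 0 → series DIVERGES

Diverges (lim aₙ = 3/7 ≠ 0)


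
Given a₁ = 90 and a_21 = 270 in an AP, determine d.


d = (aₙ - a₁)/(n-1)
= (270 - 90)/(21-1)
= 180/20 = 9

d = 9


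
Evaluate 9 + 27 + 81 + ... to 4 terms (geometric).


Sₙ = 9×(3^4 - 1)/(3 - 1)
= 9×(81 - 1)/2
= 9×80/2
= 360

S_4 = 360


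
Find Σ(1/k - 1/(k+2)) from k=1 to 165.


Telescoping with gap 2: two head and two tail terms survive.
= (1 + 1/2) - (1/166 + 1/167)
= 3/2 - 1/166 - 1/167 = 20625/13861

Sum = 20625/13861


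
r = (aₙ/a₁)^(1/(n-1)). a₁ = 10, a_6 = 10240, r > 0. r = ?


r^(n-1) = aₙ/a₁
r^5 = 10240/10 = 1024
r = 1024^(1/5)
= 4

r = 4


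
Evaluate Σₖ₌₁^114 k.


n(n+1)/2 = 114×115/2 = 13110/2 = 6555

Σk = 6555


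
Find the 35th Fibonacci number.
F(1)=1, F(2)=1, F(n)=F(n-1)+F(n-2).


Fibonacci sequence: 1, 1, 2, 3, 5, 8, 13, 21, 34, 55, 89, ...
F(35) = 9227465

F(35) = 9227465


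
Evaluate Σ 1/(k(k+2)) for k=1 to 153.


1/(k(k+2)) = (1/2)·(1/k - 1/(k+2)) (partial fractions)
Telescoping: Σ = (1/2)·(1 + 1/2 - 1/154 - 1/155) = 8874/11935

Sum = 8874/11935


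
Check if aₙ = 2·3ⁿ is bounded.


aₙ = 2·3ⁿ → as n→∞, aₙ→∞ (since base 3 > 1)
No finite upper bound exists
The sequence is UNBOUNDED

Unbounded (aₙ → ∞ as n → ∞)


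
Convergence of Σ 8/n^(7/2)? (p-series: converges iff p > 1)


p-series test: Σ c/n^p converges if p > 1, diverges if p ≤ 1 (constant c > 0 doesn't affect convergence).
p = 7/2
7/2 > 1 → CONVERGES

Converges (p = 7/2 > 1)


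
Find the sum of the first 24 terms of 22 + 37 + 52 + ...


aₙ = 22 + (24-1)×15 = 367
Sₙ = n(a₁+aₙ)/2 = 24×(22+367)/2
= 24×389/2 = 4668

S_24 = 4668


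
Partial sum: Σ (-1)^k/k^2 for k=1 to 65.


S = -1 + 1/4 - 1/9 + 1/16 - 1/25 + 1/36 - 1/49 + 1/64 ± ...
= -0.8226
(Full series converges to -π²/12 ≈ -0.8225)

S_65 = -0.8226


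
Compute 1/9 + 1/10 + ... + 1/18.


Σₖ₌9^18 1/k = 1/9 + 1/10 + 1/11 + 1/12 + 1/13 + 1/14 + 1/15 + 1/16 + 1/17 + 1/18
= 634871/816816
≈ 0.7773

Sum = 634871/816816 ≈ 0.7773


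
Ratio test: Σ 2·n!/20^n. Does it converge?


aₙ = 2·n!/20^n
a_{n+1}/aₙ = (n+1)!/20^(n+1) × 20^n/n!  (constant 2 cancels)
= (n+1)/20
L = lim(n→∞) (n+1)/20 = ∞
L > 1 → series DIVERGES

Diverges (ratio test: L = ∞ > 1)


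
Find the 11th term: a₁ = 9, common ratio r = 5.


aₙ = a₁·r^(n-1)
= 9×5^10
= 9×9765625
= 87890625

a_11 = 87890625


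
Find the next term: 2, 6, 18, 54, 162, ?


Pattern: geometric (r=3)
Terms: 2, 6, 18, 54, 162
Next term = 486

Next term = 486


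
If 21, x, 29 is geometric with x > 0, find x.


GM = √(21×29) = √609 = 24.6779

GM = 24.6779


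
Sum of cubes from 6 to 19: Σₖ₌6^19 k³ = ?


Σₖ₌6^19 k³ = [19·20/2]² − [5·6/2]²
= 36100 − 225 = 35875

Σk³ = 35875


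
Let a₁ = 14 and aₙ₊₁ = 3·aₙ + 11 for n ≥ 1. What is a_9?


Computing step by step:
a_1 = 14
a_2 = 53
a_3 = 170
a_4 = 521
a_5 = 1574
a_6 = 4733
a_7 = 14210
a_8 = 42641
a_9 = 127934


a_9 = 127934


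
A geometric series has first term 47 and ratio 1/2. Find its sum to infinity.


S∞ = a₁/(1-r) = 47/(1 - 1/2)
= 47/(1/2)
= 94

S∞ = 94


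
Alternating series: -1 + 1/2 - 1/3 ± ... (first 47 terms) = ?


S = -1 + 1/2 - 1/3 + 1/4 - 1/5 + 1/6 - 1/7 + 1/8 ± ...
= -0.7037
(Full series converges to -ln(2) ≈ -0.6931)

S_47 = -0.7037


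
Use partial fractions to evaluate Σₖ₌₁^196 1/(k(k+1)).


1/(k(k+1)) = 1/k - 1/(k+1) (partial fractions)
Telescoping: Σ = 1 - 1/197 = 196/197

Sum = 196/197


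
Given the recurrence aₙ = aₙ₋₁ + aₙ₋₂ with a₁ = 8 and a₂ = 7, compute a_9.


Computing iteratively: 8, 7, 15, 22, 37, 59, 96, 155, 251
a_9 = 251

a_9 = 251


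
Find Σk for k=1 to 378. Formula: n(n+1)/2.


n(n+1)/2 = 378×379/2 = 143262/2 = 71631

Σk = 71631


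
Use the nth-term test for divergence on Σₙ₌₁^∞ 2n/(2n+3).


lim(n→∞) 2n/(2n+3) = 2/2 = 1  (divide numerator and denominator by n)
lim aₙ = 1 ≠ 0 → series DIVERGES

Diverges (lim aₙ = 1 ≠ 0)


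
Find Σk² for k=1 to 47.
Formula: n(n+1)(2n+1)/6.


n = 47
n(n+1)(2n+1)/6 = 47×48×95/6
= 214320/6 = 35720

Σk² = 35720


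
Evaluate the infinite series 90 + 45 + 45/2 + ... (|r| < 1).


S∞ = a₁/(1-r) = 90/(1 - 1/2)
= 90/(1/2)
= 180

S∞ = 180


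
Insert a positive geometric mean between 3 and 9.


GM = √(3×9) = √27 = 5.1962

GM = 5.1962


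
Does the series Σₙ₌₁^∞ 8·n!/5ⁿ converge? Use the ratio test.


aₙ = 8·n!/5^n
a_{n+1}/aₙ = (n+1)!/5^(n+1) × 5^n/n!  (constant 8 cancels)
= (n+1)/5
L = lim(n→∞) (n+1)/5 = ∞
L > 1 → series DIVERGES

Diverges (ratio test: L = ∞ > 1)


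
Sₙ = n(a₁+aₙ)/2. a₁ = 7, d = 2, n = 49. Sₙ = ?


aₙ = 7 + (49-1)×2 = 103
Sₙ = n(a₁+aₙ)/2 = 49×(7+103)/2
= 49×110/2 = 2695

S_49 = 2695


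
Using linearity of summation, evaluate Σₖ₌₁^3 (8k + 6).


Σ(8k+6) = 8·Σk + 6·n
= 8·6 + 6·3
= 48 + 18 = 66

Σ = 66


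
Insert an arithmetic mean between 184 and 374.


AM = (184 + 374)/2 = 558/2 = 279

AM = 279


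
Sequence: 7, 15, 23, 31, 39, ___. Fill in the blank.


Pattern: arithmetic (d=8)
Terms: 7, 15, 23, 31, 39
Next term = 47

Next term = 47


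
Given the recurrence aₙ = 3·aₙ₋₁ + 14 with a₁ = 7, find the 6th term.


Computing step by step:
a_1 = 7
a_2 = 35
a_3 = 119
a_4 = 371
a_5 = 1127
a_6 = 3395


a_6 = 3395


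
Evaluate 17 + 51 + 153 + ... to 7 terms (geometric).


Sₙ = 17×(3^7 - 1)/(3 - 1)
= 17×(2187 - 1)/2
= 17×2186/2
= 18581

S_7 = 18581


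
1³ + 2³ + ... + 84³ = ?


n(n+1)/2 = 84×85/2 = 3570
Σk³ = 3570² = 12744900

Σk³ = 12744900


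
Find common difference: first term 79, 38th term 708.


d = (aₙ - a₁)/(n-1)
= (708 - 79)/(38-1)
= 629/37 = 17

d = 17


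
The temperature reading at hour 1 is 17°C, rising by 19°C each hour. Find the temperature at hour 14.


aₙ = a₁ + (n-1)d
= 17 + (14-1)×19
= 17 + 247
= 264

a_14 = 264


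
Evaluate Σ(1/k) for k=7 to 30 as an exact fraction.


Σₖ₌7^30 1/k = 1/7 + 1/8 + 1/9 + ... + 1/30
= 3598413401287/2329089562800
≈ 1.545

Sum = 3598413401287/2329089562800 ≈ 1.545


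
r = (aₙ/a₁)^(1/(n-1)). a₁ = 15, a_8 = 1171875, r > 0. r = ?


r^(n-1) = aₙ/a₁
r^7 = 1171875/15 = 78125
r = 78125^(1/7)
= 5

r = 5


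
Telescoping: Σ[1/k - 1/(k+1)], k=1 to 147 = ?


Telescoping: adjacent terms cancel.
= 1/1 - 1/148
= 1 - 1/148 = 147/148

Sum = 147/148


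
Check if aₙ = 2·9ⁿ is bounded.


aₙ = 2·9ⁿ → as n→∞, aₙ→∞ (since base 9 > 1)
No finite upper bound exists
The sequence is UNBOUNDED

Unbounded (aₙ → ∞ as n → ∞)


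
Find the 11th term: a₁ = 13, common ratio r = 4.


aₙ = a₁·r^(n-1)
= 13×4^10
= 13×1048576
= 13631488

a_11 = 13631488


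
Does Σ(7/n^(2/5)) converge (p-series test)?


p-series test: Σ c/n^p converges if p > 1, diverges if p ≤ 1 (constant c > 0 doesn't affect convergence).
p = 2/5
2/5 ≤ 1 → DIVERGES

Diverges (p = 2/5 ≤ 1)


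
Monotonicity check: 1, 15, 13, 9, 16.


Differences: 14, -2, -4, 7
Difference at position 1 is +14 (> 0) but position 2 is -2 (< 0) — sequence both rises and falls
→ NOT monotonic

Not monotonic


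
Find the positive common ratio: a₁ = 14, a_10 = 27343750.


r^(n-1) = aₙ/a₁
r^9 = 27343750/14 = 1953125
r = 1953125^(1/9)
= 5

r = 5


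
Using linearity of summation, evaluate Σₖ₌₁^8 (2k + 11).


Σ(2k+11) = 2·Σk + 11·n
= 2·36 + 11·8
= 72 + 88 = 160

Σ = 160


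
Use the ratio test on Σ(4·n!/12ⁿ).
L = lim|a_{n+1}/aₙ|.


aₙ = 4·n!/12^n
a_{n+1}/aₙ = (n+1)!/12^(n+1) × 12^n/n!  (constant 4 cancels)
= (n+1)/12
L = lim(n→∞) (n+1)/12 = ∞
L > 1 → series DIVERGES

Diverges (ratio test: L = ∞ > 1)


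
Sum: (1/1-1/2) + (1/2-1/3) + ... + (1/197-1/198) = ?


Telescoping: adjacent terms cancel.
= 1/1 - 1/198
= 1 - 1/198 = 197/198

Sum = 197/198


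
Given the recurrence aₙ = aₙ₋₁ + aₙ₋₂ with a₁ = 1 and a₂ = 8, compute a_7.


Computing iteratively: 1, 8, 9, 17, 26, 43, 69
a_7 = 69

a_7 = 69


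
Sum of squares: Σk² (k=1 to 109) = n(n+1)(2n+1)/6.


n = 109
n(n+1)(2n+1)/6 = 109×110×219/6
= 2625810/6 = 437635

Σk² = 437635


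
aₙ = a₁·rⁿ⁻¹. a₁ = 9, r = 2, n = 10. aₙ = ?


aₙ = a₁·r^(n-1)
= 9×2^9
= 9×512
= 4608

a_10 = 4608


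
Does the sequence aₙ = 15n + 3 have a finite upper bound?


aₙ = 15n + 3 → as n→∞, aₙ→∞
No finite upper bound exists
The sequence is UNBOUNDED

Unbounded (aₙ → ∞ as n → ∞)


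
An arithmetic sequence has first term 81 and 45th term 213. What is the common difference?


d = (aₙ - a₁)/(n-1)
= (213 - 81)/(45-1)
= 132/44 = 3

d = 3


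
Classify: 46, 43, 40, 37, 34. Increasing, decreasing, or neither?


Differences: -3, -3, -3, -3
All differences < 0 → strictly DECREASING

Monotonically decreasing


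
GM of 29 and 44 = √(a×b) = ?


GM = √(29×44) = √1276 = 35.7211

GM = 35.7211


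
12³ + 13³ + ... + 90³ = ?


Σₖ₌12^90 k³ = [90·91/2]² − [11·12/2]²
= 16769025 − 4356 = 16764669

Σk³ = 16764669


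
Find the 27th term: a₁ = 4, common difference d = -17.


aₙ = a₁ + (n-1)d
= 4 + (27-1)×-17
= 4 - 442
= -438

a_27 = -438


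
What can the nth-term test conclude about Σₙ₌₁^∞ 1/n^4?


lim(n→∞) 1/n^4 = 0
lim aₙ = 0 → nth-term test is INCONCLUSIVE
(Need other tests; this is actually a convergent p-series with p=4 > 1)

Inconclusive (lim aₙ = 0; need another test)


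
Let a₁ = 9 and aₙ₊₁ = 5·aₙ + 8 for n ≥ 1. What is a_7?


Computing step by step:
a_1 = 9
a_2 = 53
a_3 = 273
a_4 = 1373
a_5 = 6873
a_6 = 34373
a_7 = 171873


a_7 = 171873


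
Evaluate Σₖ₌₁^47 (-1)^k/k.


S = -1 + 1/2 - 1/3 + 1/4 - 1/5 + 1/6 - 1/7 + 1/8 ± ...
= -0.7037
(Full series converges to -ln(2) ≈ -0.6931)

S_47 = -0.7037


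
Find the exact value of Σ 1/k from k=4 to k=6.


Σₖ₌4^6 1/k = 1/4 + 1/5 + 1/6
= 37/60
≈ 0.6167

Sum = 37/60 ≈ 0.6167


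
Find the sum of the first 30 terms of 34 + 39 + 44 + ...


aₙ = 34 + (30-1)×5 = 179
Sₙ = n(a₁+aₙ)/2 = 30×(34+179)/2
= 30×213/2 = 3195

S_30 = 3195


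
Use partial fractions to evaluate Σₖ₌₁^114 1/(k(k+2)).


1/(k(k+2)) = (1/2)·(1/k - 1/(k+2)) (partial fractions)
Telescoping: Σ = (1/2)·(1 + 1/2 - 1/115 - 1/116) = 19779/26680

Sum = 19779/26680


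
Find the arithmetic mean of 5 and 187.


AM = (5 + 187)/2 = 192/2 = 96

AM = 96


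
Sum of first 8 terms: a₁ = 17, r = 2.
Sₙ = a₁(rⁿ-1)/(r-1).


Sₙ = 17×(2^8 - 1)/(2 - 1)
= 17×(256 - 1)/1
= 17×255/1
= 4335

S_8 = 4335


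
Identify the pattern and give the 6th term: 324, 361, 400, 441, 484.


Pattern: perfect squares: n²
Terms: 324, 361, 400, 441, 484
Next term = 529

Next term = 529


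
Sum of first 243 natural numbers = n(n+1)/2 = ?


n(n+1)/2 = 243×244/2 = 59292/2 = 29646

Σk = 29646


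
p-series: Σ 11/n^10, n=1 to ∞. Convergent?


p-series test: Σ c/n^p converges if p > 1, diverges if p ≤ 1 (constant c > 0 doesn't affect convergence).
p = 10
10 > 1 → CONVERGES

Converges (p = 10 > 1)


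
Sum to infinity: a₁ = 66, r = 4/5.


S∞ = a₁/(1-r) = 66/(1 - 4/5)
= 66/(1/5)
= 330

S∞ = 330


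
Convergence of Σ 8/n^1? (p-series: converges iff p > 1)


p-series test: Σ c/n^p converges if p > 1, diverges if p ≤ 1 (constant c > 0 doesn't affect convergence).
p = 1
1 ≤ 1 → DIVERGES

Diverges (p = 1 ≤ 1)


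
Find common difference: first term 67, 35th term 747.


d = (aₙ - a₁)/(n-1)
= (747 - 67)/(35-1)
= 680/34 = 20

d = 20


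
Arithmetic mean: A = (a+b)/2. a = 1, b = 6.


AM = (1 + 6)/2 = 7/2 = 3.5

AM = 3.5


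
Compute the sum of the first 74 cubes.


n(n+1)/2 = 74×75/2 = 2775
Σk³ = 2775² = 7700625

Σk³ = 7700625


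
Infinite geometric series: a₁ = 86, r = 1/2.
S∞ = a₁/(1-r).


S∞ = a₁/(1-r) = 86/(1 - 1/2)
= 86/(1/2)
= 172

S∞ = 172


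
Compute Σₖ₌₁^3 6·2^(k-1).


Sₙ = 6×(2^3 - 1)/(2 - 1)
= 6×(8 - 1)/1
= 6×7/1
= 42

S_3 = 42


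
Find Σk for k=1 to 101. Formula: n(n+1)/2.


n(n+1)/2 = 101×102/2 = 10302/2 = 5151

Σk = 5151


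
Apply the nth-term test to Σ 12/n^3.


lim(n→∞) 12/n^3 = 0
lim aₙ = 0 → nth-term test is INCONCLUSIVE
(Need other tests; this is actually a convergent p-series with p=3 > 1)

Inconclusive (lim aₙ = 0; need another test)


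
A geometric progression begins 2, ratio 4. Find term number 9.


aₙ = a₁·r^(n-1)
= 2×4^8
= 2×65536
= 131072

a_9 = 131072


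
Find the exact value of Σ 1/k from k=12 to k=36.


Σₖ₌12^36 1/k = 1/12 + 1/13 + 1/14 + ... + 1/36
= 23820023125517/20629078984800
≈ 1.1547

Sum = 23820023125517/20629078984800 ≈ 1.1547


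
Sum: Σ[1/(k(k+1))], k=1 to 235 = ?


1/(k(k+1)) = 1/k - 1/(k+1) (partial fractions)
Telescoping: Σ = 1 - 1/236 = 235/236

Sum = 235/236


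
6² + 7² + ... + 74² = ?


Σₖ₌6^74 k² = Σₖ₌₁^74 k² − Σₖ₌₁^5 k²
= 74·75·149/6 − 5·6·11/6
= 137825 − 55 = 137770

Σk² = 137770


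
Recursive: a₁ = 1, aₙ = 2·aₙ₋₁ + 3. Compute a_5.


Computing step by step:
a_1 = 1
a_2 = 5
a_3 = 13
a_4 = 29
a_5 = 61


a_5 = 61


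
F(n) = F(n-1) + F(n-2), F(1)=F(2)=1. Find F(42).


Fibonacci sequence: 1, 1, 2, 3, 5, 8, 13, 21, 34, 55, 89, ...
F(42) = 267914296

F(42) = 267914296


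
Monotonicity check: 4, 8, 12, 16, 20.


Differences: 4, 4, 4, 4
All differences > 0 → strictly INCREASING

Monotonically increasing


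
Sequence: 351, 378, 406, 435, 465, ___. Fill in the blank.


Pattern: triangular numbers: n(n+1)/2
Terms: 351, 378, 406, 435, 465
Next term = 496

Next term = 496


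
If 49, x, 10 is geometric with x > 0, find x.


GM = √(49×10) = √490 = 22.1359

GM = 22.1359


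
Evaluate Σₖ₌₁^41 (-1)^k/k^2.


S = -1 + 1/4 - 1/9 + 1/16 - 1/25 + 1/36 - 1/49 + 1/64 ± ...
= -0.8228
(Full series converges to -π²/12 ≈ -0.8225)

S_41 = -0.8228


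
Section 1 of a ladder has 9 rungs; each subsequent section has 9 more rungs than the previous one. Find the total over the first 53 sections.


aₙ = 9 + (53-1)×9 = 477
Sₙ = n(a₁+aₙ)/2 = 53×(9+477)/2
= 53×486/2 = 12879

S_53 = 12879


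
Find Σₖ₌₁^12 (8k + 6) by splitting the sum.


Σ(8k+6) = 8·Σk + 6·n
= 8·78 + 6·12
= 624 + 72 = 696

Σ = 696


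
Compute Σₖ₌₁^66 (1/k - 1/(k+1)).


Telescoping: adjacent terms cancel.
= 1/1 - 1/67
= 1 - 1/67 = 66/67

Sum = 66/67


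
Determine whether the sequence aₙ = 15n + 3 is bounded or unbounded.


aₙ = 15n + 3 → as n→∞, aₙ→∞
No finite upper bound exists
The sequence is UNBOUNDED

Unbounded (aₙ → ∞ as n → ∞)


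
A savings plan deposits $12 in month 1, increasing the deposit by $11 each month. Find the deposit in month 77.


aₙ = a₁ + (n-1)d
= 12 + (77-1)×11
= 12 + 836
= 848

a_77 = 848


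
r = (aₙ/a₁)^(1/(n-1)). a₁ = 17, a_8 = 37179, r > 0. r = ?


r^(n-1) = aₙ/a₁
r^7 = 37179/17 = 2187
r = 2187^(1/7)
= 3

r = 3


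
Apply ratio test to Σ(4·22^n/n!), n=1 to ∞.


aₙ = 4·22^n/n!
a_{n+1}/aₙ = 22^(n+1)/(n+1)! × n!/22^n  (constant 4 cancels)
= 22/(n+1)
L = lim(n→∞) 22/(n+1) = 0
L < 1 → series CONVERGES

Converges (ratio test: L = 0 < 1)


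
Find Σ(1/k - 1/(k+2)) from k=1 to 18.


Telescoping with gap 2: two head and two tail terms survive.
= (1 + 1/2) - (1/19 + 1/20)
= 3/2 - 1/19 - 1/20 = 531/380

Sum = 531/380


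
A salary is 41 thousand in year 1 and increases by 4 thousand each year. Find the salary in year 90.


aₙ = a₁ + (n-1)d
= 41 + (90-1)×4
= 41 + 356
= 397

a_90 = 397


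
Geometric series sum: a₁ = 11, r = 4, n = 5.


Sₙ = 11×(4^5 - 1)/(4 - 1)
= 11×(1024 - 1)/3
= 11×1023/3
= 3751

S_5 = 3751


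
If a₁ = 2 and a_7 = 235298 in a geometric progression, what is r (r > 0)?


r^(n-1) = aₙ/a₁
r^6 = 235298/2 = 117649
r = 117649^(1/6)
= ±7; taking r > 0 gives r = 7

r = 7


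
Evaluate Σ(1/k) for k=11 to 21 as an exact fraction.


Σₖ₌11^21 1/k = 1/11 + 1/12 + 1/13 + ... + 1/21
= 166770367/232792560
≈ 0.7164

Sum = 166770367/232792560 ≈ 0.7164


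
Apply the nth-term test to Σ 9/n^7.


lim(n→∞) 9/n^7 = 0
lim aₙ = 0 → nth-term test is INCONCLUSIVE
(Need other tests; this is actually a convergent p-series with p=7 > 1)

Inconclusive (lim aₙ = 0; need another test)


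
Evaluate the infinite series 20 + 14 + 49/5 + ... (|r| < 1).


S∞ = a₁/(1-r) = 20/(1 - 7/10)
= 20/(3/10)
= 200/3

S∞ = 200/3


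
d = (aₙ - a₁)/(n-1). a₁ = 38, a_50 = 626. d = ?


d = (aₙ - a₁)/(n-1)
= (626 - 38)/(50-1)
= 588/49 = 12

d = 12


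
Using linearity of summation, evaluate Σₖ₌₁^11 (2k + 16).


Σ(2k+16) = 2·Σk + 16·n
= 2·66 + 16·11
= 132 + 176 = 308

Σ = 308


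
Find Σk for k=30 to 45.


Σₖ₌30^45 k = Σₖ₌₁^45 k − Σₖ₌₁^29 k
= 45·46/2 − 29·30/2
= 1035 − 435 = 600

Σk = 600


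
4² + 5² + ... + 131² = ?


Σₖ₌4^131 k² = Σₖ₌₁^131 k² − Σₖ₌₁^3 k²
= 131·132·263/6 − 3·4·7/6
= 757966 − 14 = 757952

Σk² = 757952


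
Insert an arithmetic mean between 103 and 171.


AM = (103 + 171)/2 = 274/2 = 137

AM = 137


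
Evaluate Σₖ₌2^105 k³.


Σₖ₌2^105 k³ = [105·106/2]² − [1·2/2]²
= 30969225 − 1 = 30969224

Σk³ = 30969224


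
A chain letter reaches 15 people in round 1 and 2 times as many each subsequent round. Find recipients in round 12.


aₙ = a₁·r^(n-1)
= 15×2^11
= 15×2048
= 30720

a_12 = 30720


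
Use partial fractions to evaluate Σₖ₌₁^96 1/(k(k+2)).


1/(k(k+2)) = (1/2)·(1/k - 1/(k+2)) (partial fractions)
Telescoping: Σ = (1/2)·(1 + 1/2 - 1/97 - 1/98) = 3516/4753

Sum = 3516/4753


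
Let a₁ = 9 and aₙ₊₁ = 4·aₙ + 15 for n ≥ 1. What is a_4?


Computing step by step:
a_1 = 9
a_2 = 51
a_3 = 219
a_4 = 891


a_4 = 891


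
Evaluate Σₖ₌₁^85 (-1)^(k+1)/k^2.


S = 1 - 1/4 + 1/9 - 1/16 + 1/25 - 1/36 + 1/49 - 1/64 ± ...
= 0.8225
(Full series converges to +π²/12 ≈ +0.8225)

S_85 = 0.8225


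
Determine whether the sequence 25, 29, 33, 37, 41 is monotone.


Differences: 4, 4, 4, 4
All differences > 0 → strictly INCREASING

Monotonically increasing


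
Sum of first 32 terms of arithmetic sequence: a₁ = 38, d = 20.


aₙ = 38 + (32-1)×20 = 658
Sₙ = n(a₁+aₙ)/2 = 32×(38+658)/2
= 32×696/2 = 11136

S_32 = 11136


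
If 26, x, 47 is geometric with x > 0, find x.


GM = √(26×47) = √1222 = 34.9571

GM = 34.9571


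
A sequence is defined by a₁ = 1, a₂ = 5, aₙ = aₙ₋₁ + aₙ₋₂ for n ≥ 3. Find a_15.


Computing iteratively: 1, 5, 6, 11, 17, 28, 45, 73, 118, 191, 309, 500, ...
a_15 = 2118

a_15 = 2118


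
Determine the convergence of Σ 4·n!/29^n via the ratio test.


aₙ = 4·n!/29^n
a_{n+1}/aₙ = (n+1)!/29^(n+1) × 29^n/n!  (constant 4 cancels)
= (n+1)/29
L = lim(n→∞) (n+1)/29 = ∞
L > 1 → series DIVERGES

Diverges (ratio test: L = ∞ > 1)


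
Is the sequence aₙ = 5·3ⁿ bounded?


aₙ = 5·3ⁿ → as n→∞, aₙ→∞ (since base 3 > 1)
No finite upper bound exists
The sequence is UNBOUNDED

Unbounded (aₙ → ∞ as n → ∞)


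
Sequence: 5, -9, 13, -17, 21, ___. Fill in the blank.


Pattern: alternating sign, magnitude arithmetic (d=4)
Terms: 5, -9, 13, -17, 21
Next term = -25

Next term = -25


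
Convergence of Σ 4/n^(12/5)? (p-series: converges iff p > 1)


p-series test: Σ c/n^p converges if p > 1, diverges if p ≤ 1 (constant c > 0 doesn't affect convergence).
p = 12/5
12/5 > 1 → CONVERGES

Converges (p = 12/5 > 1)


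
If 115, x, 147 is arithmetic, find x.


AM = (115 + 147)/2 = 262/2 = 131

AM = 131


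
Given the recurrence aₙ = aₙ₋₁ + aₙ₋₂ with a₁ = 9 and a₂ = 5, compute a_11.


Computing iteratively: 9, 5, 14, 19, 33, 52, 85, 137, 222, 359, 581
a_11 = 581

a_11 = 581


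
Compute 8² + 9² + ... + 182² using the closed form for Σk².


Σₖ₌8^182 k² = Σₖ₌₁^182 k² − Σₖ₌₁^7 k²
= 182·183·365/6 − 7·8·15/6
= 2026115 − 140 = 2025975

Σk² = 2025975


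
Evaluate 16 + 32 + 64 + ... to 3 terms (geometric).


Sₙ = 16×(2^3 - 1)/(2 - 1)
= 16×(8 - 1)/1
= 16×7/1
= 112

S_3 = 112


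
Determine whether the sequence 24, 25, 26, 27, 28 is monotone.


Differences: 1, 1, 1, 1
All differences > 0 → strictly INCREASING

Monotonically increasing


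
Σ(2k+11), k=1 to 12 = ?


Σ(2k+11) = 2·Σk + 11·n
= 2·78 + 11·12
= 156 + 132 = 288

Σ = 288


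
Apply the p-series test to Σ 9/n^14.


p-series test: Σ c/n^p converges if p > 1, diverges if p ≤ 1 (constant c > 0 doesn't affect convergence).
p = 14
14 > 1 → CONVERGES

Converges (p = 14 > 1)


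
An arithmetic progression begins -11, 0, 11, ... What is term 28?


aₙ = a₁ + (n-1)d
= -11 + (28-1)×11
= -11 + 297
= 286

a_28 = 286


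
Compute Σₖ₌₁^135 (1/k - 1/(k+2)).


Telescoping with gap 2: two head and two tail terms survive.
= (1 + 1/2) - (1/136 + 1/137)
= 3/2 - 1/136 - 1/137 = 27675/18632

Sum = 27675/18632


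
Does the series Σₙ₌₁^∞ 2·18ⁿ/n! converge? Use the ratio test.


aₙ = 2·18^n/n!
a_{n+1}/aₙ = 18^(n+1)/(n+1)! × n!/18^n  (constant 2 cancels)
= 18/(n+1)
L = lim(n→∞) 18/(n+1) = 0
L < 1 → series CONVERGES

Converges (ratio test: L = 0 < 1)


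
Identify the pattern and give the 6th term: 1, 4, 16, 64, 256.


Pattern: geometric (r=4)
Terms: 1, 4, 16, 64, 256
Next term = 1024

Next term = 1024


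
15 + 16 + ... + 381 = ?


Σₖ₌15^381 k = Σₖ₌₁^381 k − Σₖ₌₁^14 k
= 381·382/2 − 14·15/2
= 72771 − 105 = 72666

Σk = 72666


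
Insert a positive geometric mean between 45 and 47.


GM = √(45×47) = √2115 = 45.9891

GM = 45.9891


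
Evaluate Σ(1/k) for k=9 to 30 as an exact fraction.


Σₖ₌9^30 1/k = 1/9 + 1/10 + 1/11 + ... + 1/30
= 2974550125537/2329089562800
≈ 1.2771

Sum = 2974550125537/2329089562800 ≈ 1.2771
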